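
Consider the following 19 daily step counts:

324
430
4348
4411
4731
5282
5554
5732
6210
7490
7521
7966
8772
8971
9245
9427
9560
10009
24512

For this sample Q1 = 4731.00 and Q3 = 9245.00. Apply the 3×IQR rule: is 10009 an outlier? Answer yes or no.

IQR = Q3 − Q1 = 9245.00 − 4731.00 = 4514.00.
Lower fence = Q1 − 3·IQR = 4731.00 − 13542.00 = -8811.00.
Upper fence = Q3 + 3·IQR = 9245.00 + 13542.00 = 22787.00.
10009 lies within [-8811.00, 22787.00].

no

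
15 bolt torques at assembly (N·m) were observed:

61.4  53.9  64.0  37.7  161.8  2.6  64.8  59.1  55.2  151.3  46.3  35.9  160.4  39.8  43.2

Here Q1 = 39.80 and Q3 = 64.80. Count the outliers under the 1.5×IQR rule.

3

IQR = 25.00; fences at 39.80 − 37.50 = 2.30 and 64.80 + 37.50 = 102.30.
Outside the cutoffs: 151.3, 160.4, 161.8.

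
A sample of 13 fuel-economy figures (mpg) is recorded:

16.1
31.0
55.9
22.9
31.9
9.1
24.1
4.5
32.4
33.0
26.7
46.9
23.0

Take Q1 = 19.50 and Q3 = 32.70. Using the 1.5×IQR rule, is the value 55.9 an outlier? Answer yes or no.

IQR = Q3 − Q1 = 32.70 − 19.50 = 13.20.
Lower fence = Q1 − 1.5·IQR = 19.50 − 19.80 = -0.30.
Upper fence = Q3 + 1.5·IQR = 32.70 + 19.80 = 52.50.
55.9 lies above the upper fence.

yes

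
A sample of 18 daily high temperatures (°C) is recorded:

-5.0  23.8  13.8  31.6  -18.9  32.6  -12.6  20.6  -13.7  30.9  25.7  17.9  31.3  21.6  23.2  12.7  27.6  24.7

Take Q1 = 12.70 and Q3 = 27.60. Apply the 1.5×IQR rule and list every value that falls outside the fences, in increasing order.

-18.9, -13.7, -12.6

IQR = Q3 − Q1 = 27.60 − 12.70 = 14.90.
Lower fence = Q1 − 1.5·IQR = 12.70 − 22.35 = -9.65.
Upper fence = Q3 + 1.5·IQR = 27.60 + 22.35 = 49.95.
-18.9 < -9.65 → outlier.
-13.7 < -9.65 → outlier.
-12.6 < -9.65 → outlier.
All remaining values lie within [-9.65, 49.95].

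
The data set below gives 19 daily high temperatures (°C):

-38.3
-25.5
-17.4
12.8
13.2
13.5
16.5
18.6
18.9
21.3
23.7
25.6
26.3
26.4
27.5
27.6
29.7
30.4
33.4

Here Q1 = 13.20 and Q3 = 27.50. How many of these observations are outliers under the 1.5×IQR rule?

IQR = 14.30; fences at 13.20 − 21.45 = -8.25 and 27.50 + 21.45 = 48.95.
Outside the cutoffs: -38.3, -25.5, -17.4.

3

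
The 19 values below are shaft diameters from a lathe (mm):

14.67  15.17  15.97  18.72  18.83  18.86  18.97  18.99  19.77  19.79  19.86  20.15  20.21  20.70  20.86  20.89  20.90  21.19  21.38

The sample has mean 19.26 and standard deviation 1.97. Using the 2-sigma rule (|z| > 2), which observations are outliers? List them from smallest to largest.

Cutoffs at x̄ ± 2s: 19.26 ± 2·1.97 = [15.32, 23.20].
14.67: z = -2.33, |z| > 2 → outlier.
15.17: z = -2.08, |z| > 2 → outlier.
Every other value lies within [15.32, 23.20].

14.67, 15.17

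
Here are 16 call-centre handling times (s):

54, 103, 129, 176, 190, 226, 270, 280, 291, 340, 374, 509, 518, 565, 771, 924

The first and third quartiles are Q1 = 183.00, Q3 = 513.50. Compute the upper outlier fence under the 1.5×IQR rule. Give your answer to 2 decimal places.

IQR = Q3 − Q1 = 513.50 − 183.00 = 330.50.
Lower fence = Q1 − 1.5·IQR = 183.00 − 495.75 = -312.75.
Upper fence = Q3 + 1.5·IQR = 513.50 + 495.75 = 1009.25.

1009.25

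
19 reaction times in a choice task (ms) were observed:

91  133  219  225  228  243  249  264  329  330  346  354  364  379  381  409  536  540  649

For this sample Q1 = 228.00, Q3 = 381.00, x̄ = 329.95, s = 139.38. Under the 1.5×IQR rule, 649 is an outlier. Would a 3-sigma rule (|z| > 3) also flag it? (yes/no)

z = (649 − 329.95) / 139.38 = 2.29.
|z| = 2.29 ≤ 3.

no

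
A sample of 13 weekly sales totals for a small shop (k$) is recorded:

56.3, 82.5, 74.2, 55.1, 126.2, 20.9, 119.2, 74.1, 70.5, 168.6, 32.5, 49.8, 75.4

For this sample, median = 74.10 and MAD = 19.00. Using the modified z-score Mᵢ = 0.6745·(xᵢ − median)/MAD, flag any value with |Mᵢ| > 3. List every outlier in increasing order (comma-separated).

|Mᵢ| > 3 ⇔ |xᵢ − 74.10| > 3·19.00/0.6745 = 84.51.
So outliers lie outside [-10.41, 158.61].
168.6: M = 3.35 → outlier.

168.6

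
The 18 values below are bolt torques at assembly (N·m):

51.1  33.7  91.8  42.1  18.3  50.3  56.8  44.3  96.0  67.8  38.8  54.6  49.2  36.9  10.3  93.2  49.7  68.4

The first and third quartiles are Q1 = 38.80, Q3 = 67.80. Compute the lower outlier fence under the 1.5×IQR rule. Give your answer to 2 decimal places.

-4.70

IQR = Q3 − Q1 = 67.80 − 38.80 = 29.00.
Lower fence = Q1 − 1.5·IQR = 38.80 − 43.50 = -4.70.
Upper fence = Q3 + 1.5·IQR = 67.80 + 43.50 = 111.30.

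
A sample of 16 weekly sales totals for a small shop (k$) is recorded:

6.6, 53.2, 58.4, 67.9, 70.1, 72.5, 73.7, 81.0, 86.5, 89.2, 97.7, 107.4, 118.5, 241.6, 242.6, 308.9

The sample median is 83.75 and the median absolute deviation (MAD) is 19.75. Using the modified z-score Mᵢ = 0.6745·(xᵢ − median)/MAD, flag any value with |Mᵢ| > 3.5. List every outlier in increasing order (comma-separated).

241.6, 242.6, 308.9

|Mᵢ| > 3.5 ⇔ |xᵢ − 83.75| > 3.5·19.75/0.6745 = 102.48.
So outliers lie outside [-18.73, 186.23].
241.6: M = 5.39 → outlier.
242.6: M = 5.43 → outlier.
308.9: M = 7.69 → outlier.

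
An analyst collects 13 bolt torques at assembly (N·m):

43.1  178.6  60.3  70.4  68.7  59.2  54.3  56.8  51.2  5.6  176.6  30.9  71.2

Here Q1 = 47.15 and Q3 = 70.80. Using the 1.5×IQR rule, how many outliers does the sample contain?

IQR = 23.65; fences at 47.15 − 35.475 = 11.675 and 70.80 + 35.475 = 106.275.
Outside the cutoffs: 5.6, 176.6, 178.6.

3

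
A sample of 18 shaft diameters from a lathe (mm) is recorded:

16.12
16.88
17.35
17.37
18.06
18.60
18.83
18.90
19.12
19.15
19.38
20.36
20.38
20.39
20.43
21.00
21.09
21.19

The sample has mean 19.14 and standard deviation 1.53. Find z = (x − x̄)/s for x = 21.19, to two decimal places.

1.34

z = (21.19 − 19.14) / 1.53 = 1.34.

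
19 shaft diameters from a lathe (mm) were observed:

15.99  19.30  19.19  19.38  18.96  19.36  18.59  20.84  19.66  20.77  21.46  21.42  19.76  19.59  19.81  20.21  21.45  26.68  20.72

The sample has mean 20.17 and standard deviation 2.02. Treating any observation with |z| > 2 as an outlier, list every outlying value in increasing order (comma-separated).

15.99, 26.68

Cutoffs at x̄ ± 2s: 20.17 ± 2·2.02 = [16.13, 24.21].
15.99: z = -2.07, |z| > 2 → outlier.
26.68: z = 3.22, |z| > 2 → outlier.
Every other value lies within [16.13, 24.21].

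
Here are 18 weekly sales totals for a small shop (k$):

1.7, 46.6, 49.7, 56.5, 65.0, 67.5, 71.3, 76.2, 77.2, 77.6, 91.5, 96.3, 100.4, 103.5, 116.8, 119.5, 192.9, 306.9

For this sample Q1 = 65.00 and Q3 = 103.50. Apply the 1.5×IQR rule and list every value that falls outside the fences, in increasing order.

1.7, 192.9, 306.9

IQR = Q3 − Q1 = 103.50 − 65.00 = 38.50.
Lower fence = Q1 − 1.5·IQR = 65.00 − 57.75 = 7.25.
Upper fence = Q3 + 1.5·IQR = 103.50 + 57.75 = 161.25.
1.7 < 7.25 → outlier.
192.9 > 161.25 → outlier.
306.9 > 161.25 → outlier.
All remaining values lie within [7.25, 161.25].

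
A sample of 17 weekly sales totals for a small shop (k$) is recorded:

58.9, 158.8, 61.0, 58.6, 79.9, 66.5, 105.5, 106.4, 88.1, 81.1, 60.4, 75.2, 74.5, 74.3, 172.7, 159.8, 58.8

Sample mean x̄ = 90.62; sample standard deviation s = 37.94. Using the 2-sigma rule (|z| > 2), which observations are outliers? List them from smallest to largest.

Cutoffs at x̄ ± 2s: 90.62 ± 2·37.94 = [14.74, 166.50].
172.7: z = 2.16, |z| > 2 → outlier.
Every other value lies within [14.74, 166.50].

172.7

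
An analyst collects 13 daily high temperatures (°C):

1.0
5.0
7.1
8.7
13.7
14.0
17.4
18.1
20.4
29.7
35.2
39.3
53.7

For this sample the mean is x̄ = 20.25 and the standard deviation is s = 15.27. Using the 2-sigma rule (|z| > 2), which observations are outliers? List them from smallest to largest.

Cutoffs at x̄ ± 2s: 20.25 ± 2·15.27 = [-10.29, 50.79].
53.7: z = 2.19, |z| > 2 → outlier.
Every other value lies within [-10.29, 50.79].

53.7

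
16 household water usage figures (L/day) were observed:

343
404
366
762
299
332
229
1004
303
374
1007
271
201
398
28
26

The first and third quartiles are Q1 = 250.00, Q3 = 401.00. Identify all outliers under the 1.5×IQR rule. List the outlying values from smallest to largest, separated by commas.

IQR = Q3 − Q1 = 401.00 − 250.00 = 151.00.
Lower fence = Q1 − 1.5·IQR = 250.00 − 226.50 = 23.50.
Upper fence = Q3 + 1.5·IQR = 401.00 + 226.50 = 627.50.
762 > 627.50 → outlier.
1004 > 627.50 → outlier.
1007 > 627.50 → outlier.
All remaining values lie within [23.50, 627.50].

762, 1004, 1007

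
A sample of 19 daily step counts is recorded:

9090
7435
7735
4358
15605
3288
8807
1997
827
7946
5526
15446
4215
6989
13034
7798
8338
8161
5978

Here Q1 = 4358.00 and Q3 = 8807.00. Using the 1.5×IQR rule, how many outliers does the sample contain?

IQR = 4449.00; fences at 4358.00 − 6673.50 = -2315.50 and 8807.00 + 6673.50 = 15480.50.
Outside the cutoffs: 15605.

1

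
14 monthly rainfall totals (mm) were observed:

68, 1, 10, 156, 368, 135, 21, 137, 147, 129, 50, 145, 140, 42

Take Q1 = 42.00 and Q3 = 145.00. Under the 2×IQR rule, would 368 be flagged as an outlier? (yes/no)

IQR = Q3 − Q1 = 145.00 − 42.00 = 103.00.
Lower fence = Q1 − 2·IQR = 42.00 − 206.00 = -164.00.
Upper fence = Q3 + 2·IQR = 145.00 + 206.00 = 351.00.
368 lies above the upper fence.

yes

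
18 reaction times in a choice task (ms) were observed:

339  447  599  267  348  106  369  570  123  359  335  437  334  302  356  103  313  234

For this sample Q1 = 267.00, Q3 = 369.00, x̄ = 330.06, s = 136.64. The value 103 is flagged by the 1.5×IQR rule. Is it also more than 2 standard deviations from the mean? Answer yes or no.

no

z = (103 − 330.06) / 136.64 = -1.66.
|z| = 1.66 ≤ 2.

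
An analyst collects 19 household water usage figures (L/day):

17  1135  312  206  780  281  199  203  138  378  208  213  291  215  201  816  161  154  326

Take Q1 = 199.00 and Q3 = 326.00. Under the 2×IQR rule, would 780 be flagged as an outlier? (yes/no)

IQR = Q3 − Q1 = 326.00 − 199.00 = 127.00.
Lower fence = Q1 − 2·IQR = 199.00 − 254.00 = -55.00.
Upper fence = Q3 + 2·IQR = 326.00 + 254.00 = 580.00.
780 lies above the upper fence.

yes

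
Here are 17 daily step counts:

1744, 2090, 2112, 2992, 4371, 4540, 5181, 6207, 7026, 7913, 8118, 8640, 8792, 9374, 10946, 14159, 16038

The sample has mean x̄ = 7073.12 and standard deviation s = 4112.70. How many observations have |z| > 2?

Cutoffs: x̄ ± 2s = [-1152.28, 15298.52].
Outside the cutoffs: 16038.

1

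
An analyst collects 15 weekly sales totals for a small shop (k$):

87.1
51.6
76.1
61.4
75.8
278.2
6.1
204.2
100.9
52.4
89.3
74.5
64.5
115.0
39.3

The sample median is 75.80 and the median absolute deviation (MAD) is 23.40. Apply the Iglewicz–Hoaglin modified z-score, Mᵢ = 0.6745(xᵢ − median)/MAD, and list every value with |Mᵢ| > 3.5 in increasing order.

204.2, 278.2

|Mᵢ| > 3.5 ⇔ |xᵢ − 75.80| > 3.5·23.40/0.6745 = 121.42.
So outliers lie outside [-45.62, 197.22].
204.2: M = 3.70 → outlier.
278.2: M = 5.83 → outlier.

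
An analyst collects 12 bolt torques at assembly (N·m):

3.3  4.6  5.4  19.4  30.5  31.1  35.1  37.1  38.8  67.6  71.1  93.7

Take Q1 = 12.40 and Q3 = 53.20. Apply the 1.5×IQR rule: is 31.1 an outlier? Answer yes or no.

IQR = Q3 − Q1 = 53.20 − 12.40 = 40.80.
Lower fence = Q1 − 1.5·IQR = 12.40 − 61.20 = -48.80.
Upper fence = Q3 + 1.5·IQR = 53.20 + 61.20 = 114.40.
31.1 lies within [-48.80, 114.40].

no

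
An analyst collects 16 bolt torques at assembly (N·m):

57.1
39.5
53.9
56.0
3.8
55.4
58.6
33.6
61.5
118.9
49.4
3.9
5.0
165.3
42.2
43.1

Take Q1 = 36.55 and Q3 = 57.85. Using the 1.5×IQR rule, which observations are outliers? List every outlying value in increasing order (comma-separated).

IQR = Q3 − Q1 = 57.85 − 36.55 = 21.30.
Lower fence = Q1 − 1.5·IQR = 36.55 − 31.95 = 4.60.
Upper fence = Q3 + 1.5·IQR = 57.85 + 31.95 = 89.80.
3.8 < 4.60 → outlier.
3.9 < 4.60 → outlier.
118.9 > 89.80 → outlier.
165.3 > 89.80 → outlier.
All remaining values lie within [4.60, 89.80].

3.8, 3.9, 118.9, 165.3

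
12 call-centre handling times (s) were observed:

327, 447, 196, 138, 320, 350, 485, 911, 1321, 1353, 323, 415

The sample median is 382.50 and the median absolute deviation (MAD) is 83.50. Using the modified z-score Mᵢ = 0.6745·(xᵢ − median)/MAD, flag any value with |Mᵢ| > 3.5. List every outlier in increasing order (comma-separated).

|Mᵢ| > 3.5 ⇔ |xᵢ − 382.50| > 3.5·83.50/0.6745 = 433.28.
So outliers lie outside [-50.78, 815.78].
911: M = 4.27 → outlier.
1321: M = 7.58 → outlier.
1353: M = 7.84 → outlier.

911, 1321, 1353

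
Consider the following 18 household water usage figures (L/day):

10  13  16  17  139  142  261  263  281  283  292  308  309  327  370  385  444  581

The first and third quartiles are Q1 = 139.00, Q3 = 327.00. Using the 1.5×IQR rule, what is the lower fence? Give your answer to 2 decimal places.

IQR = Q3 − Q1 = 327.00 − 139.00 = 188.00.
Lower fence = Q1 − 1.5·IQR = 139.00 − 282.00 = -143.00.
Upper fence = Q3 + 1.5·IQR = 327.00 + 282.00 = 609.00.

-143.00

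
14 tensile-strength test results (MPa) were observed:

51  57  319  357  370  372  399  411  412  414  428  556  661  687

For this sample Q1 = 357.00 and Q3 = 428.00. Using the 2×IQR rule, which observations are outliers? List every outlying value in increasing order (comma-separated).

IQR = Q3 − Q1 = 428.00 − 357.00 = 71.00.
Lower fence = Q1 − 2·IQR = 357.00 − 142.00 = 215.00.
Upper fence = Q3 + 2·IQR = 428.00 + 142.00 = 570.00.
51 < 215.00 → outlier.
57 < 215.00 → outlier.
661 > 570.00 → outlier.
687 > 570.00 → outlier.
All remaining values lie within [215.00, 570.00].

51, 57, 661, 687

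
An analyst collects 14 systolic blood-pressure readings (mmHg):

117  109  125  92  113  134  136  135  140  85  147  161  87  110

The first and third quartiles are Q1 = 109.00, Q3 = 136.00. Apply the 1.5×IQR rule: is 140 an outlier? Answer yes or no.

IQR = Q3 − Q1 = 136.00 − 109.00 = 27.00.
Lower fence = Q1 − 1.5·IQR = 109.00 − 40.50 = 68.50.
Upper fence = Q3 + 1.5·IQR = 136.00 + 40.50 = 176.50.
140 lies within [68.50, 176.50].

no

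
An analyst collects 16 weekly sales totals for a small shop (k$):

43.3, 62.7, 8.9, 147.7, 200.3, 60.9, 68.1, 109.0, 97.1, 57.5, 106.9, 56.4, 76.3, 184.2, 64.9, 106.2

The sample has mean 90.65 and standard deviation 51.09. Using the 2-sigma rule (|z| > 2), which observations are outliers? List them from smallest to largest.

200.3

Cutoffs at x̄ ± 2s: 90.65 ± 2·51.09 = [-11.53, 192.83].
200.3: z = 2.15, |z| > 2 → outlier.
Every other value lies within [-11.53, 192.83].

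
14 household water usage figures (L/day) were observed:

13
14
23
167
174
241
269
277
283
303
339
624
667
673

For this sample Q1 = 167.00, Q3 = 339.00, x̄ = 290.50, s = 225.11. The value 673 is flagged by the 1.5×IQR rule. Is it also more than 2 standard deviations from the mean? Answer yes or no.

z = (673 − 290.50) / 225.11 = 1.70.
|z| = 1.70 ≤ 2.

no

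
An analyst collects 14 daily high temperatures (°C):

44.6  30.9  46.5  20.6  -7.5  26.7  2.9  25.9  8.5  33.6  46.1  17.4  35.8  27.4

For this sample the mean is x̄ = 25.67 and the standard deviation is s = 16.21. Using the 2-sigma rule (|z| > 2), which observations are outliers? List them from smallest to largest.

-7.5

Cutoffs at x̄ ± 2s: 25.67 ± 2·16.21 = [-6.75, 58.09].
-7.5: z = -2.05, |z| > 2 → outlier.
Every other value lies within [-6.75, 58.09].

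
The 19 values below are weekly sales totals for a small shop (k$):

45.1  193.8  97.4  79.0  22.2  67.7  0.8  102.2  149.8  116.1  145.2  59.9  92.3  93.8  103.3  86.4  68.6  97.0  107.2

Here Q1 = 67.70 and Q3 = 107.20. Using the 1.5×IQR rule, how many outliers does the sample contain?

2

IQR = 39.50; fences at 67.70 − 59.25 = 8.45 and 107.20 + 59.25 = 166.45.
Outside the cutoffs: 0.8, 193.8.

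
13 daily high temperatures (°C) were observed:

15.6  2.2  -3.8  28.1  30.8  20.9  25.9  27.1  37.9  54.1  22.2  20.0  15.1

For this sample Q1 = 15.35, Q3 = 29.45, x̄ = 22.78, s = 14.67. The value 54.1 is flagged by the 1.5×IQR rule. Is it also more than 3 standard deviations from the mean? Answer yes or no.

z = (54.1 − 22.78) / 14.67 = 2.13.
|z| = 2.13 ≤ 3.

no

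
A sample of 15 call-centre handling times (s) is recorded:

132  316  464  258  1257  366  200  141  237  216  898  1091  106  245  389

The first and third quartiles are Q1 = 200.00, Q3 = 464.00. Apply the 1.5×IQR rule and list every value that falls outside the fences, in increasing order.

IQR = Q3 − Q1 = 464.00 − 200.00 = 264.00.
Lower fence = Q1 − 1.5·IQR = 200.00 − 396.00 = -196.00.
Upper fence = Q3 + 1.5·IQR = 464.00 + 396.00 = 860.00.
898 > 860.00 → outlier.
1091 > 860.00 → outlier.
1257 > 860.00 → outlier.
All remaining values lie within [-196.00, 860.00].

898, 1091, 1257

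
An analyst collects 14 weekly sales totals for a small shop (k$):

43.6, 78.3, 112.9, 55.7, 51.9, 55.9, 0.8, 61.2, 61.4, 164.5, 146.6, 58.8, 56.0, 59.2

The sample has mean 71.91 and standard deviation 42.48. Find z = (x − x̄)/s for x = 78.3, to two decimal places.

z = (78.3 − 71.91) / 42.48 = 0.15.

0.15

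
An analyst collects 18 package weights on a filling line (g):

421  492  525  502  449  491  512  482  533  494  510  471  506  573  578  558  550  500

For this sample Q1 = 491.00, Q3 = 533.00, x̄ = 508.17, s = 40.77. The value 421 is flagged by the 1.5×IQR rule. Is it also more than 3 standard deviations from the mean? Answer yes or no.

no

z = (421 − 508.17) / 40.77 = -2.14.
|z| = 2.14 ≤ 3.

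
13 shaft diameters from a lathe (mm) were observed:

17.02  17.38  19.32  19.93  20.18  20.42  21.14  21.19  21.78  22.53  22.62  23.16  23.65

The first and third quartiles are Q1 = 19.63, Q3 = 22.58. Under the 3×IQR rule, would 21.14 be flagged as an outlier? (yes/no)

IQR = Q3 − Q1 = 22.58 − 19.63 = 2.95.
Lower fence = Q1 − 3·IQR = 19.63 − 8.85 = 10.78.
Upper fence = Q3 + 3·IQR = 22.58 + 8.85 = 31.43.
21.14 lies within [10.78, 31.43].

no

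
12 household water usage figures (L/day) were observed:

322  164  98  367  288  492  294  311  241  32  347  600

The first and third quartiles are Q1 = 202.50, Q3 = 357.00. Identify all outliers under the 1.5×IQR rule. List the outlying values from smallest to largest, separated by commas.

IQR = Q3 − Q1 = 357.00 − 202.50 = 154.50.
Lower fence = Q1 − 1.5·IQR = 202.50 − 231.75 = -29.25.
Upper fence = Q3 + 1.5·IQR = 357.00 + 231.75 = 588.75.
600 > 588.75 → outlier.
All remaining values lie within [-29.25, 588.75].

600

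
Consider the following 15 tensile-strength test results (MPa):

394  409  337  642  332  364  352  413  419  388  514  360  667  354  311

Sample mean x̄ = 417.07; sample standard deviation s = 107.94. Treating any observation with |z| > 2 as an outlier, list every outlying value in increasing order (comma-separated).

Cutoffs at x̄ ± 2s: 417.07 ± 2·107.94 = [201.19, 632.95].
642: z = 2.08, |z| > 2 → outlier.
667: z = 2.32, |z| > 2 → outlier.
Every other value lies within [201.19, 632.95].

642, 667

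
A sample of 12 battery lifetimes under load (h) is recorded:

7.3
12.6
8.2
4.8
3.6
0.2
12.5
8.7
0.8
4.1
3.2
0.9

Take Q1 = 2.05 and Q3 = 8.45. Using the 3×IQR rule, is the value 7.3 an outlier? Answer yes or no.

no

IQR = Q3 − Q1 = 8.45 − 2.05 = 6.40.
Lower fence = Q1 − 3·IQR = 2.05 − 19.20 = -17.15.
Upper fence = Q3 + 3·IQR = 8.45 + 19.20 = 27.65.
7.3 lies within [-17.15, 27.65].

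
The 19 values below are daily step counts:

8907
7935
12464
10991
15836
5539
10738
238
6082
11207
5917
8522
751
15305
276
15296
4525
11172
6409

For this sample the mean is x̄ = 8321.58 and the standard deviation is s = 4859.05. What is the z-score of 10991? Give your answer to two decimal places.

0.55

z = (10991 − 8321.58) / 4859.05 = 0.55.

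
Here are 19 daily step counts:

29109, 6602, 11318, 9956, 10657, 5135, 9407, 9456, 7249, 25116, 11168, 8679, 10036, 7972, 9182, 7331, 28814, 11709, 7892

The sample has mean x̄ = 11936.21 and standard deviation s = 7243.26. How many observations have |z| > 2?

Cutoffs: x̄ ± 2s = [-2550.31, 26422.73].
Outside the cutoffs: 28814, 29109.

2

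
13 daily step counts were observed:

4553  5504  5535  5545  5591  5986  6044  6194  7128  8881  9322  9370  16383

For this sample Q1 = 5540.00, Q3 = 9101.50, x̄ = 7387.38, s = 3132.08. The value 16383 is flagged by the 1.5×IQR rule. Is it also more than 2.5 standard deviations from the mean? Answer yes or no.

yes

z = (16383 − 7387.38) / 3132.08 = 2.87.
|z| = 2.87 > 2.5.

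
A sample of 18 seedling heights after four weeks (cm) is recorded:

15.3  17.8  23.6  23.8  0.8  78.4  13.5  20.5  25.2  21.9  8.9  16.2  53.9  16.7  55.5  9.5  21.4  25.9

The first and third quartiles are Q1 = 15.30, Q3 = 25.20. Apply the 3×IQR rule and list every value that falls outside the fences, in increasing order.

IQR = Q3 − Q1 = 25.20 − 15.30 = 9.90.
Lower fence = Q1 − 3·IQR = 15.30 − 29.70 = -14.40.
Upper fence = Q3 + 3·IQR = 25.20 + 29.70 = 54.90.
55.5 > 54.90 → outlier.
78.4 > 54.90 → outlier.
All remaining values lie within [-14.40, 54.90].

55.5, 78.4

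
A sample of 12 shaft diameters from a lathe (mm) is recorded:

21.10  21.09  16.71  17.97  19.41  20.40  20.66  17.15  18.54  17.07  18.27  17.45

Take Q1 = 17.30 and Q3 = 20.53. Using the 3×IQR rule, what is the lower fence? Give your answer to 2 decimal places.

7.61

IQR = Q3 − Q1 = 20.53 − 17.30 = 3.23.
Lower fence = Q1 − 3·IQR = 17.30 − 9.69 = 7.61.
Upper fence = Q3 + 3·IQR = 20.53 + 9.69 = 30.22.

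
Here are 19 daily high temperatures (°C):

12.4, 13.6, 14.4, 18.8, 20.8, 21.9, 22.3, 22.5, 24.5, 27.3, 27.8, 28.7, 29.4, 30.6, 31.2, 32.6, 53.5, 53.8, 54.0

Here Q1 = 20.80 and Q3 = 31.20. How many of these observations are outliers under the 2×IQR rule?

IQR = 10.40; fences at 20.80 − 20.80 = 0.00 and 31.20 + 20.80 = 52.00.
Outside the cutoffs: 53.5, 53.8, 54.0.

3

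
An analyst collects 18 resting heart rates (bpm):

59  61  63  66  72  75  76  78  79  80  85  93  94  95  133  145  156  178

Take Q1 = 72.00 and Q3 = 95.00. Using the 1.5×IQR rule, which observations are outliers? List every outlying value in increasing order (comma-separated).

IQR = Q3 − Q1 = 95.00 − 72.00 = 23.00.
Lower fence = Q1 − 1.5·IQR = 72.00 − 34.50 = 37.50.
Upper fence = Q3 + 1.5·IQR = 95.00 + 34.50 = 129.50.
133 > 129.50 → outlier.
145 > 129.50 → outlier.
156 > 129.50 → outlier.
178 > 129.50 → outlier.
All remaining values lie within [37.50, 129.50].

133, 145, 156, 178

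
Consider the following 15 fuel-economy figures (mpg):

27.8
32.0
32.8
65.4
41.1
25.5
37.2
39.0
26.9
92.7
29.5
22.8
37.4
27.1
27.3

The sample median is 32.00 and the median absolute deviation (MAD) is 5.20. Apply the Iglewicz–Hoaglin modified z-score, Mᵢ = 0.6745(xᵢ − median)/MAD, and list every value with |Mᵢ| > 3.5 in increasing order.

|Mᵢ| > 3.5 ⇔ |xᵢ − 32.00| > 3.5·5.20/0.6745 = 26.98.
So outliers lie outside [5.02, 58.98].
65.4: M = 4.33 → outlier.
92.7: M = 7.87 → outlier.

65.4, 92.7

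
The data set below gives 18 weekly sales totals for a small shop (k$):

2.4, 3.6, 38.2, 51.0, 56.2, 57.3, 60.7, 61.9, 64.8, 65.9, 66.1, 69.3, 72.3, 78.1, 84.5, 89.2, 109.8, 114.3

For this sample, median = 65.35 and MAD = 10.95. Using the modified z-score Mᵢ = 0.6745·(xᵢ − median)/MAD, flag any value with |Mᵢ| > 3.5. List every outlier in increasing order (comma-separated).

2.4, 3.6

|Mᵢ| > 3.5 ⇔ |xᵢ − 65.35| > 3.5·10.95/0.6745 = 56.82.
So outliers lie outside [8.53, 122.17].
2.4: M = -3.88 → outlier.
3.6: M = -3.80 → outlier.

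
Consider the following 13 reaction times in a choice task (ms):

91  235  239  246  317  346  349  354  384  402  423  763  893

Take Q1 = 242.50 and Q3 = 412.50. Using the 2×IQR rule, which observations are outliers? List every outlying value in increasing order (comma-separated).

IQR = Q3 − Q1 = 412.50 − 242.50 = 170.00.
Lower fence = Q1 − 2·IQR = 242.50 − 340.00 = -97.50.
Upper fence = Q3 + 2·IQR = 412.50 + 340.00 = 752.50.
763 > 752.50 → outlier.
893 > 752.50 → outlier.
All remaining values lie within [-97.50, 752.50].

763, 893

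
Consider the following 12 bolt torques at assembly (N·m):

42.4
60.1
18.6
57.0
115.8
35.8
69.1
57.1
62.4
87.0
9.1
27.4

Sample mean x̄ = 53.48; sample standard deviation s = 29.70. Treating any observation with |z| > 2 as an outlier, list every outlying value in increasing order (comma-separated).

115.8

Cutoffs at x̄ ± 2s: 53.48 ± 2·29.70 = [-5.92, 112.88].
115.8: z = 2.10, |z| > 2 → outlier.
Every other value lies within [-5.92, 112.88].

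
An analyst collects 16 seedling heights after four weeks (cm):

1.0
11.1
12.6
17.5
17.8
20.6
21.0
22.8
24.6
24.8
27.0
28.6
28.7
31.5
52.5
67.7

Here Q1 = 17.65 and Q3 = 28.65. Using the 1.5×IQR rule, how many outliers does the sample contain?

IQR = 11.00; fences at 17.65 − 16.50 = 1.15 and 28.65 + 16.50 = 45.15.
Outside the cutoffs: 1.0, 52.5, 67.7.

3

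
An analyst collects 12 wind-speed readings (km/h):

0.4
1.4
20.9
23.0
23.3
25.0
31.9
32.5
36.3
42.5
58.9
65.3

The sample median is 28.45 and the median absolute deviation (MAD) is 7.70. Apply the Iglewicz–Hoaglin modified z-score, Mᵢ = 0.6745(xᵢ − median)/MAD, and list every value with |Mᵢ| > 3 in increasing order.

|Mᵢ| > 3 ⇔ |xᵢ − 28.45| > 3·7.70/0.6745 = 34.25.
So outliers lie outside [-5.80, 62.70].
65.3: M = 3.23 → outlier.

65.3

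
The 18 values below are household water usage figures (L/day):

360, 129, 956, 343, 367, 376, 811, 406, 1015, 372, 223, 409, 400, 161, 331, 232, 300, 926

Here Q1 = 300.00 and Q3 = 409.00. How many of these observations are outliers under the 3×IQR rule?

IQR = 109.00; fences at 300.00 − 327.00 = -27.00 and 409.00 + 327.00 = 736.00.
Outside the cutoffs: 811, 926, 956, 1015.

4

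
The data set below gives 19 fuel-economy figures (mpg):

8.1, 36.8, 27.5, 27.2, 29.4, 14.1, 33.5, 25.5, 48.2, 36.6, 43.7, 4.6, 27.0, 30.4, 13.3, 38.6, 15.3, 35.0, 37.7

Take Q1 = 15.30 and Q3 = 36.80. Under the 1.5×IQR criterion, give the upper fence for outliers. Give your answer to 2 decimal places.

69.05

IQR = Q3 − Q1 = 36.80 − 15.30 = 21.50.
Lower fence = Q1 − 1.5·IQR = 15.30 − 32.25 = -16.95.
Upper fence = Q3 + 1.5·IQR = 36.80 + 32.25 = 69.05.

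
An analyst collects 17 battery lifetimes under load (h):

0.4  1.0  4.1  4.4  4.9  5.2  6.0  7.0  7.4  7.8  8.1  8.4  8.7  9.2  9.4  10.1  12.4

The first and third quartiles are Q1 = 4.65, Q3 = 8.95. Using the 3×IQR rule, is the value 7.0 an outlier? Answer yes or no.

IQR = Q3 − Q1 = 8.95 − 4.65 = 4.30.
Lower fence = Q1 − 3·IQR = 4.65 − 12.90 = -8.25.
Upper fence = Q3 + 3·IQR = 8.95 + 12.90 = 21.85.
7.0 lies within [-8.25, 21.85].

no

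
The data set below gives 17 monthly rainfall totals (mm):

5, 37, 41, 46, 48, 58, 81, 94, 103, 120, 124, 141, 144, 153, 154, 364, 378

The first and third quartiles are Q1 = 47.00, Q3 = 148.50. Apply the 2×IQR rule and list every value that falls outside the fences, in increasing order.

IQR = Q3 − Q1 = 148.50 − 47.00 = 101.50.
Lower fence = Q1 − 2·IQR = 47.00 − 203.00 = -156.00.
Upper fence = Q3 + 2·IQR = 148.50 + 203.00 = 351.50.
364 > 351.50 → outlier.
378 > 351.50 → outlier.
All remaining values lie within [-156.00, 351.50].

364, 378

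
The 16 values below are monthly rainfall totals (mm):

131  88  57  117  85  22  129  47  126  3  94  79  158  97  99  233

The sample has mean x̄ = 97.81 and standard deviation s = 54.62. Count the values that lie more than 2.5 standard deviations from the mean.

0

Cutoffs: x̄ ± 2.5s = [-38.74, 234.36].
Every value lies within the cutoffs.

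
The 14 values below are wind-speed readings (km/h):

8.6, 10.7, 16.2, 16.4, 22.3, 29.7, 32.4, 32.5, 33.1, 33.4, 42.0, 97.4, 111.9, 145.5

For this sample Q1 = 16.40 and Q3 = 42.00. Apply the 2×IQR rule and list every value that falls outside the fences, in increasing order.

IQR = Q3 − Q1 = 42.00 − 16.40 = 25.60.
Lower fence = Q1 − 2·IQR = 16.40 − 51.20 = -34.80.
Upper fence = Q3 + 2·IQR = 42.00 + 51.20 = 93.20.
97.4 > 93.20 → outlier.
111.9 > 93.20 → outlier.
145.5 > 93.20 → outlier.
All remaining values lie within [-34.80, 93.20].

97.4, 111.9, 145.5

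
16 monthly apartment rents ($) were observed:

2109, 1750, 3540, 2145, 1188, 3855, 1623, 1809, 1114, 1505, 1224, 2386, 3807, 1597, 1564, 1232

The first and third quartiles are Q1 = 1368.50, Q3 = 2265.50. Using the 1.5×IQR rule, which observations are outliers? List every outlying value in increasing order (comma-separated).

3807, 3855

IQR = Q3 − Q1 = 2265.50 − 1368.50 = 897.00.
Lower fence = Q1 − 1.5·IQR = 1368.50 − 1345.50 = 23.00.
Upper fence = Q3 + 1.5·IQR = 2265.50 + 1345.50 = 3611.00.
3807 > 3611.00 → outlier.
3855 > 3611.00 → outlier.
All remaining values lie within [23.00, 3611.00].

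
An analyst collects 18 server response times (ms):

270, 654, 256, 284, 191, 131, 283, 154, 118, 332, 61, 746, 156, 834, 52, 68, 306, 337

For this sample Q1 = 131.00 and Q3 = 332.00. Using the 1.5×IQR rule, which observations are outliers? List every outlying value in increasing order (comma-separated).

654, 746, 834

IQR = Q3 − Q1 = 332.00 − 131.00 = 201.00.
Lower fence = Q1 − 1.5·IQR = 131.00 − 301.50 = -170.50.
Upper fence = Q3 + 1.5·IQR = 332.00 + 301.50 = 633.50.
654 > 633.50 → outlier.
746 > 633.50 → outlier.
834 > 633.50 → outlier.
All remaining values lie within [-170.50, 633.50].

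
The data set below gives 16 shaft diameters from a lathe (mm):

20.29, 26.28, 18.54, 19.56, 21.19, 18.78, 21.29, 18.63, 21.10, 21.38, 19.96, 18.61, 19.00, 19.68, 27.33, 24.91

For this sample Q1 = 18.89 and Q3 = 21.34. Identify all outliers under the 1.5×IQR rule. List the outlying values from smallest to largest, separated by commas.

IQR = Q3 − Q1 = 21.34 − 18.89 = 2.45.
Lower fence = Q1 − 1.5·IQR = 18.89 − 3.675 = 15.215.
Upper fence = Q3 + 1.5·IQR = 21.34 + 3.675 = 25.015.
26.28 > 25.015 → outlier.
27.33 > 25.015 → outlier.
All remaining values lie within [15.215, 25.015].

26.28, 27.33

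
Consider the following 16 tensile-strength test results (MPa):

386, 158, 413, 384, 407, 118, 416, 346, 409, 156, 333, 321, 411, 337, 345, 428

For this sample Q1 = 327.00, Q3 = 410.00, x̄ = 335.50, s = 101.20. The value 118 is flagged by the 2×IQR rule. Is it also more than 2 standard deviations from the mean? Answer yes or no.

yes

z = (118 − 335.50) / 101.20 = -2.15.
|z| = 2.15 > 2.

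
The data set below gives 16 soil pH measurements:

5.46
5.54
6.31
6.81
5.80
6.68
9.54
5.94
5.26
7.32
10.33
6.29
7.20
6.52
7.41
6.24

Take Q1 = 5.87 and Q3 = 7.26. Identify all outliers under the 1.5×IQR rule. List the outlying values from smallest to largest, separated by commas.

9.54, 10.33

IQR = Q3 − Q1 = 7.26 − 5.87 = 1.39.
Lower fence = Q1 − 1.5·IQR = 5.87 − 2.085 = 3.785.
Upper fence = Q3 + 1.5·IQR = 7.26 + 2.085 = 9.345.
9.54 > 9.345 → outlier.
10.33 > 9.345 → outlier.
All remaining values lie within [3.785, 9.345].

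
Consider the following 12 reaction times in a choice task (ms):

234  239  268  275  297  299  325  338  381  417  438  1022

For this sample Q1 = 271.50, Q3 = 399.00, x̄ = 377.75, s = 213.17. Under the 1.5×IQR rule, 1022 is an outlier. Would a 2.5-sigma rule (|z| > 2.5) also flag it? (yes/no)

yes

z = (1022 − 377.75) / 213.17 = 3.02.
|z| = 3.02 > 2.5.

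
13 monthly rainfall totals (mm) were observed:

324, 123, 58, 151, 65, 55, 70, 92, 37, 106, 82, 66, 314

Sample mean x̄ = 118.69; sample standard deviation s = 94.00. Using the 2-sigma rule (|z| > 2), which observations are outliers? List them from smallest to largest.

Cutoffs at x̄ ± 2s: 118.69 ± 2·94.00 = [-69.31, 306.69].
314: z = 2.08, |z| > 2 → outlier.
324: z = 2.18, |z| > 2 → outlier.
Every other value lies within [-69.31, 306.69].

314, 324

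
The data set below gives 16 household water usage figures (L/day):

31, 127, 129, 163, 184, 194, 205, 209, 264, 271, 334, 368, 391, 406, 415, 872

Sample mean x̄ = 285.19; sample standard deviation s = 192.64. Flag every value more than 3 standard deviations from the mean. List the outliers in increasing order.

Cutoffs at x̄ ± 3s: 285.19 ± 3·192.64 = [-292.73, 863.11].
872: z = 3.05, |z| > 3 → outlier.
Every other value lies within [-292.73, 863.11].

872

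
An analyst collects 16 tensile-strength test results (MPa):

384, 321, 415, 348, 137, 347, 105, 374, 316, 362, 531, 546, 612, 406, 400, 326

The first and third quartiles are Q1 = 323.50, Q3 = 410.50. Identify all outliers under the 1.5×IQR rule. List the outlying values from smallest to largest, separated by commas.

IQR = Q3 − Q1 = 410.50 − 323.50 = 87.00.
Lower fence = Q1 − 1.5·IQR = 323.50 − 130.50 = 193.00.
Upper fence = Q3 + 1.5·IQR = 410.50 + 130.50 = 541.00.
105 < 193.00 → outlier.
137 < 193.00 → outlier.
546 > 541.00 → outlier.
612 > 541.00 → outlier.
All remaining values lie within [193.00, 541.00].

105, 137, 546, 612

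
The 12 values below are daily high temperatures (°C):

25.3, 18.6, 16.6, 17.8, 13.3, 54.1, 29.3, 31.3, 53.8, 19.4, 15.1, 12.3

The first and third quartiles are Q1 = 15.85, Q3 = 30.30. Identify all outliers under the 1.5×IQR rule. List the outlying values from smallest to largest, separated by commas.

IQR = Q3 − Q1 = 30.30 − 15.85 = 14.45.
Lower fence = Q1 − 1.5·IQR = 15.85 − 21.675 = -5.825.
Upper fence = Q3 + 1.5·IQR = 30.30 + 21.675 = 51.975.
53.8 > 51.975 → outlier.
54.1 > 51.975 → outlier.
All remaining values lie within [-5.825, 51.975].

53.8, 54.1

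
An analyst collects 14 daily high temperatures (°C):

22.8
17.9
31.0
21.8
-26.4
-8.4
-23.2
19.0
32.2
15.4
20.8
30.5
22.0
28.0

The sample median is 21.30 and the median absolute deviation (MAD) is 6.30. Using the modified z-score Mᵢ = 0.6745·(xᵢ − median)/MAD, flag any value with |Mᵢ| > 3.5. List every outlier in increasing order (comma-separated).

|Mᵢ| > 3.5 ⇔ |xᵢ − 21.30| > 3.5·6.30/0.6745 = 32.69.
So outliers lie outside [-11.39, 53.99].
-26.4: M = -5.11 → outlier.
-23.2: M = -4.76 → outlier.

-26.4, -23.2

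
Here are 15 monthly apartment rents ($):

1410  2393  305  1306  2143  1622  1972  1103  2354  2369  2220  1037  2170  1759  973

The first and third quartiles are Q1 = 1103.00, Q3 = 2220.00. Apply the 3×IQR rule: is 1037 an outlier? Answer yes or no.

no

IQR = Q3 − Q1 = 2220.00 − 1103.00 = 1117.00.
Lower fence = Q1 − 3·IQR = 1103.00 − 3351.00 = -2248.00.
Upper fence = Q3 + 3·IQR = 2220.00 + 3351.00 = 5571.00.
1037 lies within [-2248.00, 5571.00].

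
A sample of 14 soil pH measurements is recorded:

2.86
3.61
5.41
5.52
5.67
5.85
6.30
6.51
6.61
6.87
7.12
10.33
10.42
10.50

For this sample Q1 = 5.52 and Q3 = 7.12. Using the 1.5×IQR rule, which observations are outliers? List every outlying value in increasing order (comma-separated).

IQR = Q3 − Q1 = 7.12 − 5.52 = 1.60.
Lower fence = Q1 − 1.5·IQR = 5.52 − 2.40 = 3.12.
Upper fence = Q3 + 1.5·IQR = 7.12 + 2.40 = 9.52.
2.86 < 3.12 → outlier.
10.33 > 9.52 → outlier.
10.42 > 9.52 → outlier.
10.50 > 9.52 → outlier.
All remaining values lie within [3.12, 9.52].

2.86, 10.33, 10.42, 10.50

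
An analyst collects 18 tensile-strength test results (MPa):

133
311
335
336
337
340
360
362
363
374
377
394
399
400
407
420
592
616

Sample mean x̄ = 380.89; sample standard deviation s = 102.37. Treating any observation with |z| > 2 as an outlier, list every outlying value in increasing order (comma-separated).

Cutoffs at x̄ ± 2s: 380.89 ± 2·102.37 = [176.15, 585.63].
133: z = -2.42, |z| > 2 → outlier.
592: z = 2.06, |z| > 2 → outlier.
616: z = 2.30, |z| > 2 → outlier.
Every other value lies within [176.15, 585.63].

133, 592, 616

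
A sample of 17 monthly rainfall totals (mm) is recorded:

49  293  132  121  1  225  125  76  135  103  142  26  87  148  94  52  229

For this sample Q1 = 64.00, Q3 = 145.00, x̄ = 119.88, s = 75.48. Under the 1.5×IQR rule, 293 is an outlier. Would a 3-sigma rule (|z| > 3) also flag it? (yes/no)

z = (293 − 119.88) / 75.48 = 2.29.
|z| = 2.29 ≤ 3.

no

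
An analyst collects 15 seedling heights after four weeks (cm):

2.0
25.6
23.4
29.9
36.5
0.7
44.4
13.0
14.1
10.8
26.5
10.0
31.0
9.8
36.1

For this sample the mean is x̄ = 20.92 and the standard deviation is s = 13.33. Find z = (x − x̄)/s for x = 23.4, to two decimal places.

z = (23.4 − 20.92) / 13.33 = 0.19.

0.19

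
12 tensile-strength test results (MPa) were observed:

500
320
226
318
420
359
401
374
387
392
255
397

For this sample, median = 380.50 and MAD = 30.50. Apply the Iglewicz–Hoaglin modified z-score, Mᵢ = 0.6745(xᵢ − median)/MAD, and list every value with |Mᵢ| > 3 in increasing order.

|Mᵢ| > 3 ⇔ |xᵢ − 380.50| > 3·30.50/0.6745 = 135.66.
So outliers lie outside [244.84, 516.16].
226: M = -3.42 → outlier.

226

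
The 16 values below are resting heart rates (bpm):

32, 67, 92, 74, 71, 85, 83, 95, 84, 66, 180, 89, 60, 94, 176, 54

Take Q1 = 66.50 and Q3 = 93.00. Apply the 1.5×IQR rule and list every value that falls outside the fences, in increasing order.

176, 180

IQR = Q3 − Q1 = 93.00 − 66.50 = 26.50.
Lower fence = Q1 − 1.5·IQR = 66.50 − 39.75 = 26.75.
Upper fence = Q3 + 1.5·IQR = 93.00 + 39.75 = 132.75.
176 > 132.75 → outlier.
180 > 132.75 → outlier.
All remaining values lie within [26.75, 132.75].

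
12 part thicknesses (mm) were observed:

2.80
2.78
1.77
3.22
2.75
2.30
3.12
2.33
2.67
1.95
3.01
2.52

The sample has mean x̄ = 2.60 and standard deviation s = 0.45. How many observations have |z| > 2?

0

Cutoffs: x̄ ± 2s = [1.70, 3.50].
Every value lies within the cutoffs.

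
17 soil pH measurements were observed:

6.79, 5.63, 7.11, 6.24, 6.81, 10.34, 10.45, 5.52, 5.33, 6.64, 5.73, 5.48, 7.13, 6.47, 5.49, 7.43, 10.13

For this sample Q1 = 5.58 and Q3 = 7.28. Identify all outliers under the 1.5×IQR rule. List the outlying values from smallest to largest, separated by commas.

10.13, 10.34, 10.45

IQR = Q3 − Q1 = 7.28 − 5.58 = 1.70.
Lower fence = Q1 − 1.5·IQR = 5.58 − 2.55 = 3.03.
Upper fence = Q3 + 1.5·IQR = 7.28 + 2.55 = 9.83.
10.13 > 9.83 → outlier.
10.34 > 9.83 → outlier.
10.45 > 9.83 → outlier.
All remaining values lie within [3.03, 9.83].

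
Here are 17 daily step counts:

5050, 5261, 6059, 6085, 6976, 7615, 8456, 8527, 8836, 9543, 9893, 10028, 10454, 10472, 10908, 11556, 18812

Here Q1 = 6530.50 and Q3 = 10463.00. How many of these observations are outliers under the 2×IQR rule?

IQR = 3932.50; fences at 6530.50 − 7865.00 = -1334.50 and 10463.00 + 7865.00 = 18328.00.
Outside the cutoffs: 18812.

1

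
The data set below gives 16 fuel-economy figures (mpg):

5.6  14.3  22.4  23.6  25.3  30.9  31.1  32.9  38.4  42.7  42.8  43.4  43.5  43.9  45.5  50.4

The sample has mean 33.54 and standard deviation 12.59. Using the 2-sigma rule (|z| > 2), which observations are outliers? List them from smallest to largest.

Cutoffs at x̄ ± 2s: 33.54 ± 2·12.59 = [8.36, 58.72].
5.6: z = -2.22, |z| > 2 → outlier.
Every other value lies within [8.36, 58.72].

5.6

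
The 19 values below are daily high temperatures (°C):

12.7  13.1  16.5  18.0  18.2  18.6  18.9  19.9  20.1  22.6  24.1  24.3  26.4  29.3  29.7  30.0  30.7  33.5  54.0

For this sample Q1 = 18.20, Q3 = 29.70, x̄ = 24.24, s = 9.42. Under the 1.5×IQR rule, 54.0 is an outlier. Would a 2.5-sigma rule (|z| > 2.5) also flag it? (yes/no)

yes

z = (54.0 − 24.24) / 9.42 = 3.16.
|z| = 3.16 > 2.5.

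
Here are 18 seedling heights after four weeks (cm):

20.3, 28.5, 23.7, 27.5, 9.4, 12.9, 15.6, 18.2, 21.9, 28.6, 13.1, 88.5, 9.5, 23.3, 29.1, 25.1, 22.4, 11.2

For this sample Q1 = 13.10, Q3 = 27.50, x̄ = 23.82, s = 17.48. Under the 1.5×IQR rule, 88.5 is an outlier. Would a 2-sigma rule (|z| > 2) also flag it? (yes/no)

z = (88.5 − 23.82) / 17.48 = 3.70.
|z| = 3.70 > 2.

yes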